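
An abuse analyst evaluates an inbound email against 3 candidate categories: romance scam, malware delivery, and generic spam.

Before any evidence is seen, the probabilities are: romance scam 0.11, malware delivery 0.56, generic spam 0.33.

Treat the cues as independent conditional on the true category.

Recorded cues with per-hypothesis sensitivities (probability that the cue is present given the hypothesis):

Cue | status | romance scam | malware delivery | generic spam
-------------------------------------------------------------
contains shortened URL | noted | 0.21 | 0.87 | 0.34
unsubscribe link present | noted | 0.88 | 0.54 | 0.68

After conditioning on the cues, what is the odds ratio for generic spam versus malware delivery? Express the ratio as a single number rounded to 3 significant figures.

0.290

Unnormalized posterior weight (prior times the cue likelihoods) for each of the two hypotheses:
  generic spam: 0.33 × 0.34 × 0.68 = 0.076296
  malware delivery: 0.56 × 0.87 × 0.54 = 0.26309
Posterior odds = 0.076296 / 0.26309 ≈ 0.290.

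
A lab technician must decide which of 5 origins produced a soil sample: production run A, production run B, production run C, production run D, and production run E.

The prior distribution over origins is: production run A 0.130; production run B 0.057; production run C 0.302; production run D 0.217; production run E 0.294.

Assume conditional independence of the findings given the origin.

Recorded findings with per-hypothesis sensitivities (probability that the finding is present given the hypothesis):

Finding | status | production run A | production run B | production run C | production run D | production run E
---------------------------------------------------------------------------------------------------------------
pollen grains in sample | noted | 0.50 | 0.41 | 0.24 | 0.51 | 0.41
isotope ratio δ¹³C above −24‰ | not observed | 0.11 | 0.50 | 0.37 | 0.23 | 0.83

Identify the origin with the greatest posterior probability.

production run D

Multiply each prior by the joint likelihood of the evidence pattern (using 1 − P(present | H) for each absent finding):
  production run A: 0.130 × 0.50 × (1 − 0.11) = 0.05785
  production run B: 0.057 × 0.41 × (1 − 0.50) = 0.011685
  production run C: 0.302 × 0.24 × (1 − 0.37) = 0.045662
  production run D: 0.217 × 0.51 × (1 − 0.23) = 0.085216
  production run E: 0.294 × 0.41 × (1 − 0.83) = 0.020492
The unnormalized weights sum to 0.22091.
P(production run A | evidence) ≈ 0.05785 / 0.22091 ≈ 0.262
P(production run B | evidence) ≈ 0.011685 / 0.22091 ≈ 0.053
P(production run C | evidence) ≈ 0.045662 / 0.22091 ≈ 0.207
P(production run D | evidence) ≈ 0.085216 / 0.22091 ≈ 0.386
P(production run E | evidence) ≈ 0.020492 / 0.22091 ≈ 0.093
The largest is 0.386, so production run D is most probable.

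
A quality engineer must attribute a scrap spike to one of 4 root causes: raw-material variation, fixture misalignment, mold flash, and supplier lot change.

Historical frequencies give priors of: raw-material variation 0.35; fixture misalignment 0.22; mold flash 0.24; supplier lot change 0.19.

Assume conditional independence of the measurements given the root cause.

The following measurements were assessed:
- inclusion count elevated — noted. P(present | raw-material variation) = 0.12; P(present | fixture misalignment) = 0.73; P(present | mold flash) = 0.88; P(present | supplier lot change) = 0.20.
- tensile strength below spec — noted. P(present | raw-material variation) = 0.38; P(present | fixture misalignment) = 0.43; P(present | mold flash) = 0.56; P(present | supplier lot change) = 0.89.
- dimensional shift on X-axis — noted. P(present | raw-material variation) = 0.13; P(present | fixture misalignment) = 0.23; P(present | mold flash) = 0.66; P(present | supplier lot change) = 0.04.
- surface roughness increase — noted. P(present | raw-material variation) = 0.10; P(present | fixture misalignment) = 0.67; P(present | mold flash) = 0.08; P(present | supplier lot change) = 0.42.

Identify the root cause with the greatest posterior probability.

fixture misalignment

By Bayes' rule with conditional independence, the unnormalized weight for each hypothesis is prior × ∏ likelihoods:
  raw-material variation: 0.35 × 0.12 × 0.38 × 0.13 × 0.10 = 0.00020748
  fixture misalignment: 0.22 × 0.73 × 0.43 × 0.23 × 0.67 = 0.010642
  mold flash: 0.24 × 0.88 × 0.56 × 0.66 × 0.08 = 0.0062448
  supplier lot change: 0.19 × 0.20 × 0.89 × 0.04 × 0.42 = 0.00056818
The unnormalized weights sum to 0.017662.
P(raw-material variation | evidence) ≈ 0.00020748 / 0.017662 ≈ 0.012
P(fixture misalignment | evidence) ≈ 0.010642 / 0.017662 ≈ 0.603
P(mold flash | evidence) ≈ 0.0062448 / 0.017662 ≈ 0.354
P(supplier lot change | evidence) ≈ 0.00056818 / 0.017662 ≈ 0.032
The largest is 0.603, so fixture misalignment is most probable.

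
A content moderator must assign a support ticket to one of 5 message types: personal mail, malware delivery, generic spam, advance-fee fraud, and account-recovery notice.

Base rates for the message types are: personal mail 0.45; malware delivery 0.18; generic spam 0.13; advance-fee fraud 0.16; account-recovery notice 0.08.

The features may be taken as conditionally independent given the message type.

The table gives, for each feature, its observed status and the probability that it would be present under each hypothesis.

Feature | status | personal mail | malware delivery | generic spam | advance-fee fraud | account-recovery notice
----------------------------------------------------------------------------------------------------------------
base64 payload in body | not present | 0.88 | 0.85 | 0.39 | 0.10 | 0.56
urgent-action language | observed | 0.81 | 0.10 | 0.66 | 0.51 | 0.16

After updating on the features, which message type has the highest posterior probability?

advance-fee fraud

For each hypothesis, the unnormalized posterior weight is prior × product of the feature likelihoods (using 1 − P(present | H) for each absent feature):
  personal mail: 0.45 × (1 − 0.88) × 0.81 = 0.04374
  malware delivery: 0.18 × (1 − 0.85) × 0.10 = 0.0027
  generic spam: 0.13 × (1 − 0.39) × 0.66 = 0.052338
  advance-fee fraud: 0.16 × (1 − 0.10) × 0.51 = 0.07344
  account-recovery notice: 0.08 × (1 − 0.56) × 0.16 = 0.005632
Normalizing constant Z = 0.04374 + 0.0027 + 0.052338 + 0.07344 + 0.005632 = 0.17785.
P(personal mail | evidence) ≈ 0.04374 / 0.17785 ≈ 0.246
P(malware delivery | evidence) ≈ 0.0027 / 0.17785 ≈ 0.015
P(generic spam | evidence) ≈ 0.052338 / 0.17785 ≈ 0.294
P(advance-fee fraud | evidence) ≈ 0.07344 / 0.17785 ≈ 0.413
P(account-recovery notice | evidence) ≈ 0.005632 / 0.17785 ≈ 0.032
The largest is 0.413, so advance-fee fraud is most probable.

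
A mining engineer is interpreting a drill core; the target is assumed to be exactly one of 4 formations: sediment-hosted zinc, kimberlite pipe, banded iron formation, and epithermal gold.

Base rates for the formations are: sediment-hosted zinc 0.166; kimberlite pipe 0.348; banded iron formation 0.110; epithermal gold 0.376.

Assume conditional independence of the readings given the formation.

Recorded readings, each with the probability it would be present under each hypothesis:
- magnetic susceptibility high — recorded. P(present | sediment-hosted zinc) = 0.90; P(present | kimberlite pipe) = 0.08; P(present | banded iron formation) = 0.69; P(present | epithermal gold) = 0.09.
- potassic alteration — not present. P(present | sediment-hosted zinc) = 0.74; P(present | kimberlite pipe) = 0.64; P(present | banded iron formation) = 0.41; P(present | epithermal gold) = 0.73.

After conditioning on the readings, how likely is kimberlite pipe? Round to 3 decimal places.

0.098

By Bayes' rule with conditional independence, the unnormalized weight for each hypothesis is prior × ∏ likelihoods (using 1 − P(present | H) for each absent reading):
  sediment-hosted zinc: 0.166 × 0.90 × (1 − 0.74) = 0.038844
  kimberlite pipe: 0.348 × 0.08 × (1 − 0.64) = 0.010022
  banded iron formation: 0.110 × 0.69 × (1 − 0.41) = 0.044781
  epithermal gold: 0.376 × 0.09 × (1 − 0.73) = 0.0091368
Marginal likelihood of the evidence = 0.10278.
P(kimberlite pipe | evidence) = 0.010022 / 0.10278 ≈ 0.098.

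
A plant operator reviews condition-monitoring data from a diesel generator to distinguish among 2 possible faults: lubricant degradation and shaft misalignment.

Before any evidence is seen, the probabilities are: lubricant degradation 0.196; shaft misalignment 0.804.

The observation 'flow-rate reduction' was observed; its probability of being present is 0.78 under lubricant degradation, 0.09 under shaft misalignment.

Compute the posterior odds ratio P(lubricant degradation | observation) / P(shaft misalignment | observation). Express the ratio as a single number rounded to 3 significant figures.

Unnormalized posterior weight (prior times the observation likelihood) for each of the two hypotheses:
  lubricant degradation: 0.196 × 0.78 = 0.15288
  shaft misalignment: 0.804 × 0.09 = 0.07236
Odds(lubricant degradation : shaft misalignment) = 0.15288 / 0.07236 ≈ 2.11.

2.11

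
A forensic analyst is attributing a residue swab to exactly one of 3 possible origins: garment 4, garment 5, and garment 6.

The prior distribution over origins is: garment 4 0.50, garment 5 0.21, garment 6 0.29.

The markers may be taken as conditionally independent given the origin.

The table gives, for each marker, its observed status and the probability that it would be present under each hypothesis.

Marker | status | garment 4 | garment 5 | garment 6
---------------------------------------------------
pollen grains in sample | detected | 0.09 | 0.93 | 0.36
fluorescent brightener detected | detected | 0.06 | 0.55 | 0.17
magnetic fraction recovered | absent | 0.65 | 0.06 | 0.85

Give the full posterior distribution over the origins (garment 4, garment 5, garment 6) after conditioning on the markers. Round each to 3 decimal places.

Multiply each prior by the joint likelihood of the marker pattern (using 1 − P(present | H) for each absent marker):
  garment 4: 0.50 × 0.09 × 0.06 × (1 − 0.65) = 0.000945
  garment 5: 0.21 × 0.93 × 0.55 × (1 − 0.06) = 0.10097
  garment 6: 0.29 × 0.36 × 0.17 × (1 − 0.85) = 0.0026622
Marginal likelihood of the evidence = 0.10458.
P(garment 4 | evidence) = 0.000945 / 0.10458 ≈ 0.009
P(garment 5 | evidence) = 0.10097 / 0.10458 ≈ 0.966
P(garment 6 | evidence) = 0.0026622 / 0.10458 ≈ 0.025

0.009, 0.966, 0.025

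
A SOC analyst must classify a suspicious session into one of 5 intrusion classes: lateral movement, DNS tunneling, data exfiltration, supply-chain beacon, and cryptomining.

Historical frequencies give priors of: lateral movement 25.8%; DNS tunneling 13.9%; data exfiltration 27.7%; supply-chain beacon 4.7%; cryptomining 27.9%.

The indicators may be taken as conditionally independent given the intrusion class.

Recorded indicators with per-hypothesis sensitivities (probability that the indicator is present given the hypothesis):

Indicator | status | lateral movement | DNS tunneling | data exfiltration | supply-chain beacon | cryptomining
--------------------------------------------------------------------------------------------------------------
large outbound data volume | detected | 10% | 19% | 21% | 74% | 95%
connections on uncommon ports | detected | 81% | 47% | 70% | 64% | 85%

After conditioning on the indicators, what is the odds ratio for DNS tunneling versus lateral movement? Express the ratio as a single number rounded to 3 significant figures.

0.594

Unnormalized posterior weight (prior times the indicator likelihoods) for each of the two hypotheses:
  DNS tunneling: 0.139 × 0.19 × 0.47 = 0.012413
  lateral movement: 0.258 × 0.10 × 0.81 = 0.020898
Posterior odds = 0.012413 / 0.020898 ≈ 0.594.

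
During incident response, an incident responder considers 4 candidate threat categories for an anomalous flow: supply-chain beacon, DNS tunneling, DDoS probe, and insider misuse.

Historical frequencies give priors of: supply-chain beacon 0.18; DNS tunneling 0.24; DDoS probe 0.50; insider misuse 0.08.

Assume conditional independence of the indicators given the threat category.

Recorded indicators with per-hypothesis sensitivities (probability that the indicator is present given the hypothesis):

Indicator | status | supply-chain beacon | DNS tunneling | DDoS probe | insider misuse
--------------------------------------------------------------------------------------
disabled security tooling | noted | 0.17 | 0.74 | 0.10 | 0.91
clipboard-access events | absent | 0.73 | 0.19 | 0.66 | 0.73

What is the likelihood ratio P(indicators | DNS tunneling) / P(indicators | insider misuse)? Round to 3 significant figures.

2.44

The Bayes factor is the ratio of the joint likelihoods of the indicator pattern under the two hypotheses (using 1 − P(present | H) for each absent indicator).
  DNS tunneling: 0.74 × (1 − 0.19) = 0.5994
  insider misuse: 0.91 × (1 − 0.73) = 0.2457
Bayes factor = 0.5994 / 0.2457 ≈ 2.44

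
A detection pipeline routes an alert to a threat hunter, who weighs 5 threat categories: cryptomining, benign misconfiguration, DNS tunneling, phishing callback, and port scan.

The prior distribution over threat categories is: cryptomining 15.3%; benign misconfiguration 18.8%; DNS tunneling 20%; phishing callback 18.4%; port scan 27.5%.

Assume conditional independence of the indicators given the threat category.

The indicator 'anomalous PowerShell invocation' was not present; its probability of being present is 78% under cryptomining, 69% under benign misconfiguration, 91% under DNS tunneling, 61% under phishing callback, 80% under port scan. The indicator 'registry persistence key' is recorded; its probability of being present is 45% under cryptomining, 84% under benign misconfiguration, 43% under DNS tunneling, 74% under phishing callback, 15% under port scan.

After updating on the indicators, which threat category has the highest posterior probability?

For each hypothesis, the unnormalized posterior weight is prior × product of the indicator likelihoods (using 1 − P(present | H) for each absent indicator):
  cryptomining: 0.153 × (1 − 0.78) × 0.45 = 0.015147
  benign misconfiguration: 0.188 × (1 − 0.69) × 0.84 = 0.048955
  DNS tunneling: 0.200 × (1 − 0.91) × 0.43 = 0.00774
  phishing callback: 0.184 × (1 − 0.61) × 0.74 = 0.053102
  port scan: 0.275 × (1 − 0.80) × 0.15 = 0.00825
The unnormalized weights sum to 0.13319.
P(cryptomining | evidence) ≈ 0.015147 / 0.13319 ≈ 0.114
P(benign misconfiguration | evidence) ≈ 0.048955 / 0.13319 ≈ 0.368
P(DNS tunneling | evidence) ≈ 0.00774 / 0.13319 ≈ 0.058
P(phishing callback | evidence) ≈ 0.053102 / 0.13319 ≈ 0.399
P(port scan | evidence) ≈ 0.00825 / 0.13319 ≈ 0.062
The largest is 0.399, so phishing callback is most probable.

phishing callback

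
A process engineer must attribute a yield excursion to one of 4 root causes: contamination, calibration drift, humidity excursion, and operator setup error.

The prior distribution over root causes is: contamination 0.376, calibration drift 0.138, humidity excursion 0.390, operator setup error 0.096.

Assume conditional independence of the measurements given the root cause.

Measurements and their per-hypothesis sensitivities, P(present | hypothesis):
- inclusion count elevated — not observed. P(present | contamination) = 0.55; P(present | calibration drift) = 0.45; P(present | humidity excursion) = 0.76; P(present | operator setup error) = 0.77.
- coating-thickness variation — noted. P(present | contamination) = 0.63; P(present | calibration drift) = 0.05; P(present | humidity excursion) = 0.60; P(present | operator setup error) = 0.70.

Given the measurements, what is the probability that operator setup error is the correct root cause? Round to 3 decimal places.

0.085

For each hypothesis, the unnormalized posterior weight is prior × product of the measurement likelihoods (using 1 − P(present | H) for each absent measurement):
  contamination: 0.376 × (1 − 0.55) × 0.63 = 0.1066
  calibration drift: 0.138 × (1 − 0.45) × 0.05 = 0.003795
  humidity excursion: 0.390 × (1 − 0.76) × 0.60 = 0.05616
  operator setup error: 0.096 × (1 − 0.77) × 0.70 = 0.015456
The unnormalized weights sum to 0.18201.
P(operator setup error | evidence) = 0.015456 / 0.18201 ≈ 0.085.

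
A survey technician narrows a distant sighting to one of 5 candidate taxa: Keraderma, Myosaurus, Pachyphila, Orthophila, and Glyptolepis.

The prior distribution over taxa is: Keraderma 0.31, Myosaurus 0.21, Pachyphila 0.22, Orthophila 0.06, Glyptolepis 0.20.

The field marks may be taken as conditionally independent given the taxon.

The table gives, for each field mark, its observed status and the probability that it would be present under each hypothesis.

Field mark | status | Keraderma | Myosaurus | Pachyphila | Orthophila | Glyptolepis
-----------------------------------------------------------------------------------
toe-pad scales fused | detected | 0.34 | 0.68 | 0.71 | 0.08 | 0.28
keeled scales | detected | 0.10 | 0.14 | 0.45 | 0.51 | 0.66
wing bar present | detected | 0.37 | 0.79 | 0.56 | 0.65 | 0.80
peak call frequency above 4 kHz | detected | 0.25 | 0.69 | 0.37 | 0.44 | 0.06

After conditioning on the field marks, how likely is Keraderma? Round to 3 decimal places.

0.034

By Bayes' rule with conditional independence, the unnormalized weight for each hypothesis is prior × ∏ likelihoods:
  Keraderma: 0.31 × 0.34 × 0.10 × 0.37 × 0.25 = 0.00097495
  Myosaurus: 0.21 × 0.68 × 0.14 × 0.79 × 0.69 = 0.010898
  Pachyphila: 0.22 × 0.71 × 0.45 × 0.56 × 0.37 = 0.014564
  Orthophila: 0.06 × 0.08 × 0.51 × 0.65 × 0.44 = 0.00070013
  Glyptolepis: 0.20 × 0.28 × 0.66 × 0.80 × 0.06 = 0.0017741
Normalizing constant Z = 0.00097495 + 0.010898 + 0.014564 + 0.00070013 + 0.0017741 = 0.028911.
P(Keraderma | evidence) = 0.00097495 / 0.028911 ≈ 0.034.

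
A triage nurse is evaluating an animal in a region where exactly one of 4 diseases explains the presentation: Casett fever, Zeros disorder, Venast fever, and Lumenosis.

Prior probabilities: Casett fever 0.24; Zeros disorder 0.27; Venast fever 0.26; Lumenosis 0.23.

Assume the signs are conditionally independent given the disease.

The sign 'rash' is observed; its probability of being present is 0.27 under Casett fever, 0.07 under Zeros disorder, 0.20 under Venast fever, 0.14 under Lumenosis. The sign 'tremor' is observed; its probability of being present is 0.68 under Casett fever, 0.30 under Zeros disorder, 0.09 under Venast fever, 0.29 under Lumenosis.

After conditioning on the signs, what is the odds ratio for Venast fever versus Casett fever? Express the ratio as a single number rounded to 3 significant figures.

0.106

Posterior odds equal prior odds times the likelihood ratio; only the two competing hypotheses matter.
  Venast fever: 0.26 × 0.20 × 0.09 = 0.00468
  Casett fever: 0.24 × 0.27 × 0.68 = 0.044064
Odds(Venast fever : Casett fever) = 0.00468 / 0.044064 ≈ 0.106.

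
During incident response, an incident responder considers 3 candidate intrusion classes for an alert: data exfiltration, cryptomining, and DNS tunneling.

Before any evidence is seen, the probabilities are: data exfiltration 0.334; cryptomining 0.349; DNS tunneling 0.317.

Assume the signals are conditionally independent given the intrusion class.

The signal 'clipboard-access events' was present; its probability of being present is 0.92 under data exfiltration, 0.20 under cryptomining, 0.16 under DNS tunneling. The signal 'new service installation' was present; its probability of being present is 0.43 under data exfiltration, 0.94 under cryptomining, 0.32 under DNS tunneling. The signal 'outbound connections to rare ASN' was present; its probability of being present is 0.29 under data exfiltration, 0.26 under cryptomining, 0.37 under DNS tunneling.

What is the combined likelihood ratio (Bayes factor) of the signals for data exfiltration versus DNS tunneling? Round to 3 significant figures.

6.06

The Bayes factor is the ratio of the joint likelihoods of the signal pattern under the two hypotheses.
  data exfiltration: 0.92 × 0.43 × 0.29 = 0.11472
  DNS tunneling: 0.16 × 0.32 × 0.37 = 0.018944
Bayes factor = 0.11472 / 0.018944 ≈ 6.06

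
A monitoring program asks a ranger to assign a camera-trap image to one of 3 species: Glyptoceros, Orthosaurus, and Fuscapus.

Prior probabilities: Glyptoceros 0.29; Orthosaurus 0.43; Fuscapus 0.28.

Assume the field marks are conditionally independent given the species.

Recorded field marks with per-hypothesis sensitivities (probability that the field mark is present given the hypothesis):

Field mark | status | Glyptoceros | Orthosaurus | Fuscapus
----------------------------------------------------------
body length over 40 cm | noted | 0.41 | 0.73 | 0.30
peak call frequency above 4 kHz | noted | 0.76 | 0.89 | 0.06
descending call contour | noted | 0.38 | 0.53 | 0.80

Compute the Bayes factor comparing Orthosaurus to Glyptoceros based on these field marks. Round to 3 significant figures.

2.91

Take the product of per-field mark likelihoods under each hypothesis, then divide.
  Orthosaurus: 0.73 × 0.89 × 0.53 = 0.34434
  Glyptoceros: 0.41 × 0.76 × 0.38 = 0.11841
Bayes factor = 0.34434 / 0.11841 ≈ 2.91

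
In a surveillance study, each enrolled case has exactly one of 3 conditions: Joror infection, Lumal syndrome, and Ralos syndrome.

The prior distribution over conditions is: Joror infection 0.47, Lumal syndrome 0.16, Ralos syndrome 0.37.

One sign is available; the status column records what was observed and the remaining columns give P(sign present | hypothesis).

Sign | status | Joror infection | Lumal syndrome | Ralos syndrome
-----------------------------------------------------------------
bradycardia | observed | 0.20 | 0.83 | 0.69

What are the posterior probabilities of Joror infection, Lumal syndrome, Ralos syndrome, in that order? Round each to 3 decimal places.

For each hypothesis, the unnormalized posterior weight is prior × likelihood:
  Joror infection: 0.47 × 0.20 = 0.094
  Lumal syndrome: 0.16 × 0.83 = 0.1328
  Ralos syndrome: 0.37 × 0.69 = 0.2553
The unnormalized weights sum to 0.4821.
P(Joror infection | evidence) = 0.094 / 0.4821 ≈ 0.195
P(Lumal syndrome | evidence) = 0.1328 / 0.4821 ≈ 0.275
P(Ralos syndrome | evidence) = 0.2553 / 0.4821 ≈ 0.530

0.195, 0.275, 0.530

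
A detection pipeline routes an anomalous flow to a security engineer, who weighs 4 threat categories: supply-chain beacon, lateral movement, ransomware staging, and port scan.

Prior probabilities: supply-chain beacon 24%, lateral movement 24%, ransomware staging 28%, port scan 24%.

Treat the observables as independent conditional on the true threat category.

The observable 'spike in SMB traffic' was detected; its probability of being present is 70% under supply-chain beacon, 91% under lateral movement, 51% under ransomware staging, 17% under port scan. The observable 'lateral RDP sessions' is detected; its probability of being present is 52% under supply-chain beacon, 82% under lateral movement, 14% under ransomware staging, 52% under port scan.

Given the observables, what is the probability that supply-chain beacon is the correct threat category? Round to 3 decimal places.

For each hypothesis, the unnormalized posterior weight is prior × product of the observable likelihoods:
  supply-chain beacon: 0.24 × 0.70 × 0.52 = 0.08736
  lateral movement: 0.24 × 0.91 × 0.82 = 0.17909
  ransomware staging: 0.28 × 0.51 × 0.14 = 0.019992
  port scan: 0.24 × 0.17 × 0.52 = 0.021216
The unnormalized weights sum to 0.30766.
P(supply-chain beacon | evidence) = 0.08736 / 0.30766 ≈ 0.284.

0.284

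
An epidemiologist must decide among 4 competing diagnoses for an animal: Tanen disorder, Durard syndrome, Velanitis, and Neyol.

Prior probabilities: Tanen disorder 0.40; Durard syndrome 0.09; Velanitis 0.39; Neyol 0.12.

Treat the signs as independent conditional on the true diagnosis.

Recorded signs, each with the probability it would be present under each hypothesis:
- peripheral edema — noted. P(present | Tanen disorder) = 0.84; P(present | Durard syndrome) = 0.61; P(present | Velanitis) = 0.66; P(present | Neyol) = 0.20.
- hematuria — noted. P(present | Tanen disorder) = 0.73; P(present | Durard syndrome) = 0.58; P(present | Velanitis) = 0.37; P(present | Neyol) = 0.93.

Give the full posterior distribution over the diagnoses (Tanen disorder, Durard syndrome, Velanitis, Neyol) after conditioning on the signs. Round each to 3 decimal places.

0.621, 0.081, 0.241, 0.057

Multiply each prior by the joint likelihood of the sign pattern:
  Tanen disorder: 0.40 × 0.84 × 0.73 = 0.24528
  Durard syndrome: 0.09 × 0.61 × 0.58 = 0.031842
  Velanitis: 0.39 × 0.66 × 0.37 = 0.095238
  Neyol: 0.12 × 0.20 × 0.93 = 0.02232
Marginal likelihood of the evidence = 0.39468.
P(Tanen disorder | evidence) = 0.24528 / 0.39468 ≈ 0.621
P(Durard syndrome | evidence) = 0.031842 / 0.39468 ≈ 0.081
P(Velanitis | evidence) = 0.095238 / 0.39468 ≈ 0.241
P(Neyol | evidence) = 0.02232 / 0.39468 ≈ 0.057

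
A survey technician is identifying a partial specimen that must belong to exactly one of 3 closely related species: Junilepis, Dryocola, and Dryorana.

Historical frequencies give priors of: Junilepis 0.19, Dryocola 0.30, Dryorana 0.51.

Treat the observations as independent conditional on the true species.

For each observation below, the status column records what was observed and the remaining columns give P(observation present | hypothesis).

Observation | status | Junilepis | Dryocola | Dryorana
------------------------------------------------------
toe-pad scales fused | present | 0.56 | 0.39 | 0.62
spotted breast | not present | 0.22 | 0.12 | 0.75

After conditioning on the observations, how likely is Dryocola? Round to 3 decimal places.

Multiply each prior by the joint likelihood of the evidence pattern (using 1 − P(present | H) for each absent observation):
  Junilepis: 0.19 × 0.56 × (1 − 0.22) = 0.082992
  Dryocola: 0.30 × 0.39 × (1 − 0.12) = 0.10296
  Dryorana: 0.51 × 0.62 × (1 − 0.75) = 0.07905
Normalizing constant Z = 0.082992 + 0.10296 + 0.07905 = 0.265.
P(Dryocola | evidence) = 0.10296 / 0.265 ≈ 0.389.

0.389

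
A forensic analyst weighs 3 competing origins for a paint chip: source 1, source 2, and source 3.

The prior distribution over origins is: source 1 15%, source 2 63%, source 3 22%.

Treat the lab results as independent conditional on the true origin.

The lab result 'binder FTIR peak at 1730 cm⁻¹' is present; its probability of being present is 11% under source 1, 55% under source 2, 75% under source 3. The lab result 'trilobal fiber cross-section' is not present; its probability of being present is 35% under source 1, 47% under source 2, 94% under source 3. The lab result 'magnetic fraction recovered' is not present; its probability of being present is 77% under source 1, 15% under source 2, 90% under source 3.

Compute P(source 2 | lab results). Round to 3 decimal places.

Multiply each prior by the joint likelihood of the lab result pattern (using 1 − P(present | H) for each absent lab result):
  source 1: 0.15 × 0.11 × (1 − 0.35) × (1 − 0.77) = 0.0024667
  source 2: 0.63 × 0.55 × (1 − 0.47) × (1 − 0.15) = 0.1561
  source 3: 0.22 × 0.75 × (1 − 0.94) × (1 − 0.90) = 0.00099
The unnormalized weights sum to 0.15956.
P(source 2 | evidence) = 0.1561 / 0.15956 ≈ 0.978.

0.978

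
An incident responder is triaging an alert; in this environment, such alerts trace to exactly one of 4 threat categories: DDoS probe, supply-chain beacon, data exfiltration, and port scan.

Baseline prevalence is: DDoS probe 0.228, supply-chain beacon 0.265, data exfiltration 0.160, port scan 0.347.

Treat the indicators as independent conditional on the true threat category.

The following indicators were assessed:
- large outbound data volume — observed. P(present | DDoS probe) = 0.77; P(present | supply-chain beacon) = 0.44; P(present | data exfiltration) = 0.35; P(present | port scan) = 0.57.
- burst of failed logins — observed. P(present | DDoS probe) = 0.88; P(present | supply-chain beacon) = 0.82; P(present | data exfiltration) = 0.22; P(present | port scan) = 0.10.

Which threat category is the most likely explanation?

Multiply each prior by the joint likelihood of the indicator pattern:
  DDoS probe: 0.228 × 0.77 × 0.88 = 0.15449
  supply-chain beacon: 0.265 × 0.44 × 0.82 = 0.095612
  data exfiltration: 0.160 × 0.35 × 0.22 = 0.01232
  port scan: 0.347 × 0.57 × 0.10 = 0.019779
Normalizing constant Z = 0.15449 + 0.095612 + 0.01232 + 0.019779 = 0.2822.
P(DDoS probe | evidence) ≈ 0.15449 / 0.2822 ≈ 0.547
P(supply-chain beacon | evidence) ≈ 0.095612 / 0.2822 ≈ 0.339
P(data exfiltration | evidence) ≈ 0.01232 / 0.2822 ≈ 0.044
P(port scan | evidence) ≈ 0.019779 / 0.2822 ≈ 0.070
The largest is 0.547, so DDoS probe is most probable.

DDoS probe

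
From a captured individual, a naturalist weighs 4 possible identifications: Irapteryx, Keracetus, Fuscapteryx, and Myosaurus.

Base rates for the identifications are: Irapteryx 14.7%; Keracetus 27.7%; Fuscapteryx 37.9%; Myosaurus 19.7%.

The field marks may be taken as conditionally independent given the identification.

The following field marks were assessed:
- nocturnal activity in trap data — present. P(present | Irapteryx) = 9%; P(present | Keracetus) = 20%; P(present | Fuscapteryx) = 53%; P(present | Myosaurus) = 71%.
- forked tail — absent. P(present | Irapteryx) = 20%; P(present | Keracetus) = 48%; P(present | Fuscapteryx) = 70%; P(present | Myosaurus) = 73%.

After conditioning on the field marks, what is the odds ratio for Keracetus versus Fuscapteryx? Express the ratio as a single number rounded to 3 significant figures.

Posterior odds equal prior odds times the likelihood ratio; only the two competing hypotheses matter (using 1 − P(present | H) for each absent field mark).
  Keracetus: 0.277 × 0.20 × (1 − 0.48) = 0.028808
  Fuscapteryx: 0.379 × 0.53 × (1 − 0.70) = 0.060261
Posterior odds = 0.028808 / 0.060261 ≈ 0.478.

0.478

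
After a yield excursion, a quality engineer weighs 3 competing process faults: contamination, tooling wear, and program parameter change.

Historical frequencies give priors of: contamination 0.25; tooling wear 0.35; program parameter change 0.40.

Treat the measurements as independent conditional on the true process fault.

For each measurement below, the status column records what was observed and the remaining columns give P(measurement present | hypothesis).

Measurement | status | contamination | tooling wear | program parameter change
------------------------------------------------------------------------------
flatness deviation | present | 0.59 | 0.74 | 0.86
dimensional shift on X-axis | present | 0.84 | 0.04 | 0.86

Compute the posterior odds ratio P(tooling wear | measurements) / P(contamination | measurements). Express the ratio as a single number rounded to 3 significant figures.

Posterior odds equal prior odds times the likelihood ratio; only the two competing hypotheses matter.
  tooling wear: 0.35 × 0.74 × 0.04 = 0.01036
  contamination: 0.25 × 0.59 × 0.84 = 0.1239
Odds(tooling wear : contamination) = 0.01036 / 0.1239 ≈ 0.0836.

0.0836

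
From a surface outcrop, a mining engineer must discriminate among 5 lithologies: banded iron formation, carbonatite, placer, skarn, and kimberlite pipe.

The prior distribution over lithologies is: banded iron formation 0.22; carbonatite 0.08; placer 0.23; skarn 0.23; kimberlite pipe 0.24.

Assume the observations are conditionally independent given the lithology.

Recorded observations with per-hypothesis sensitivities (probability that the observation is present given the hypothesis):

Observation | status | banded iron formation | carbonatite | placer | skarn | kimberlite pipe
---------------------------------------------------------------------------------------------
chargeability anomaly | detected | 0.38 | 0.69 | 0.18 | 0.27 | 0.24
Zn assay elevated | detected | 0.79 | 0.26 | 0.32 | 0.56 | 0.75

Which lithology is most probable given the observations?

banded iron formation

Multiply each prior by the joint likelihood of the evidence pattern:
  banded iron formation: 0.22 × 0.38 × 0.79 = 0.066044
  carbonatite: 0.08 × 0.69 × 0.26 = 0.014352
  placer: 0.23 × 0.18 × 0.32 = 0.013248
  skarn: 0.23 × 0.27 × 0.56 = 0.034776
  kimberlite pipe: 0.24 × 0.24 × 0.75 = 0.0432
The unnormalized weights sum to 0.17162.
P(banded iron formation | evidence) ≈ 0.066044 / 0.17162 ≈ 0.385
P(carbonatite | evidence) ≈ 0.014352 / 0.17162 ≈ 0.084
P(placer | evidence) ≈ 0.013248 / 0.17162 ≈ 0.077
P(skarn | evidence) ≈ 0.034776 / 0.17162 ≈ 0.203
P(kimberlite pipe | evidence) ≈ 0.0432 / 0.17162 ≈ 0.252
The largest is 0.385, so banded iron formation is most probable.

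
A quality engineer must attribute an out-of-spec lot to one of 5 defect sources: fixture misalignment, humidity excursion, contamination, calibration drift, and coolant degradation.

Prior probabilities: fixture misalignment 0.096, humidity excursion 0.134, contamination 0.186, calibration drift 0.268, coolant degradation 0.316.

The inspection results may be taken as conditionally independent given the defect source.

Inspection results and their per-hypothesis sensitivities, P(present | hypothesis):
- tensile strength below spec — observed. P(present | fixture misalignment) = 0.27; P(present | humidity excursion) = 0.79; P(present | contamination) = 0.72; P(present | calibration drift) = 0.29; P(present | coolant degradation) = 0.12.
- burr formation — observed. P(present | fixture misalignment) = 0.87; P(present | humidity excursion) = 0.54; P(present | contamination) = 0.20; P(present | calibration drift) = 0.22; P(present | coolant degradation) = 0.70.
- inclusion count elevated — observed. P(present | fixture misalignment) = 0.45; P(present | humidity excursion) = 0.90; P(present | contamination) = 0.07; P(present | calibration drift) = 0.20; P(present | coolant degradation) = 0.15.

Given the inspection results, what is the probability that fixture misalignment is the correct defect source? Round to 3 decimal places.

0.143

For each hypothesis, the unnormalized posterior weight is prior × product of the inspection result likelihoods:
  fixture misalignment: 0.096 × 0.27 × 0.87 × 0.45 = 0.010148
  humidity excursion: 0.134 × 0.79 × 0.54 × 0.90 = 0.051448
  contamination: 0.186 × 0.72 × 0.20 × 0.07 = 0.0018749
  calibration drift: 0.268 × 0.29 × 0.22 × 0.20 = 0.0034197
  coolant degradation: 0.316 × 0.12 × 0.70 × 0.15 = 0.0039816
Marginal likelihood of the evidence = 0.070872.
P(fixture misalignment | evidence) = 0.010148 / 0.070872 ≈ 0.143.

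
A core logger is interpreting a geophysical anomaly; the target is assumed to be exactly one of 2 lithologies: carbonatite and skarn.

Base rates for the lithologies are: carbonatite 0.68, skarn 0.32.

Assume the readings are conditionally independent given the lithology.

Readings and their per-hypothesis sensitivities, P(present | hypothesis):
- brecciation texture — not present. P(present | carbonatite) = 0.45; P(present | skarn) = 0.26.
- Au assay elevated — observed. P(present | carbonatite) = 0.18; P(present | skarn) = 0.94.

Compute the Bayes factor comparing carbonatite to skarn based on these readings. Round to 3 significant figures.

0.142

Take the product of per-reading likelihoods under each hypothesis (using 1 − P(present | H) for each absent reading), then divide.
  carbonatite: (1 − 0.45) × 0.18 = 0.099
  skarn: (1 − 0.26) × 0.94 = 0.6956
Bayes factor = 0.099 / 0.6956 ≈ 0.142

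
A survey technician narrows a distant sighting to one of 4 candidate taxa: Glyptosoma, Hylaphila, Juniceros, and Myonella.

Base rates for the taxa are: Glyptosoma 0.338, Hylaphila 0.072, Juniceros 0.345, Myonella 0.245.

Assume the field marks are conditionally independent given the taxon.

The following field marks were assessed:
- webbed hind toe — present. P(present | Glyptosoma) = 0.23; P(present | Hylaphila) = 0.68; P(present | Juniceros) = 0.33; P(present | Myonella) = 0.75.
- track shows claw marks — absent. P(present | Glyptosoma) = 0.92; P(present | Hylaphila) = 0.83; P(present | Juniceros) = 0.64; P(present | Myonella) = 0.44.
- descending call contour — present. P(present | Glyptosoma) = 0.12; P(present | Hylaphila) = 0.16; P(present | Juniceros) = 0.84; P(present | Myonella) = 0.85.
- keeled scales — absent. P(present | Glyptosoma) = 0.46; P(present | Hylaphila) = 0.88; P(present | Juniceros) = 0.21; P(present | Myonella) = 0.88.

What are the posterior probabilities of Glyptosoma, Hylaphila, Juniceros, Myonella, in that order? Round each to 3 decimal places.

0.011, 0.004, 0.711, 0.274

Multiply each prior by the joint likelihood of the field mark pattern (using 1 − P(present | H) for each absent field mark):
  Glyptosoma: 0.338 × 0.23 × (1 − 0.92) × 0.12 × (1 − 0.46) = 0.000403
  Hylaphila: 0.072 × 0.68 × (1 − 0.83) × 0.16 × (1 − 0.88) = 0.00015981
  Juniceros: 0.345 × 0.33 × (1 − 0.64) × 0.84 × (1 − 0.21) = 0.027198
  Myonella: 0.245 × 0.75 × (1 − 0.44) × 0.85 × (1 − 0.88) = 0.010496
Marginal likelihood of the evidence = 0.038257.
P(Glyptosoma | evidence) = 0.000403 / 0.038257 ≈ 0.011
P(Hylaphila | evidence) = 0.00015981 / 0.038257 ≈ 0.004
P(Juniceros | evidence) = 0.027198 / 0.038257 ≈ 0.711
P(Myonella | evidence) = 0.010496 / 0.038257 ≈ 0.274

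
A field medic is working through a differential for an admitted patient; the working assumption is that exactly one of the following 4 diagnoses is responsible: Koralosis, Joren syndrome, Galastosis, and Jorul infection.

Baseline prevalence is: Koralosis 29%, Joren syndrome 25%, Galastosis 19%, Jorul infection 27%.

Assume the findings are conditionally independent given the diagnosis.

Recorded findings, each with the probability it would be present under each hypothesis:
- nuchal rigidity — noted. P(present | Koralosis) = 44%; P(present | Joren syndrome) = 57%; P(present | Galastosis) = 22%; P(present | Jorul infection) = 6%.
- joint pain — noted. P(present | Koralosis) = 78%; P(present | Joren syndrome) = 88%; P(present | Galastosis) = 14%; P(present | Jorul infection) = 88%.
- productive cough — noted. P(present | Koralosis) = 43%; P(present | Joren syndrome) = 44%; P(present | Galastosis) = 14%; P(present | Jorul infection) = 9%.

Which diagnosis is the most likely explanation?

By Bayes' rule with conditional independence, the unnormalized weight for each hypothesis is prior × ∏ likelihoods:
  Koralosis: 0.29 × 0.44 × 0.78 × 0.43 = 0.042797
  Joren syndrome: 0.25 × 0.57 × 0.88 × 0.44 = 0.055176
  Galastosis: 0.19 × 0.22 × 0.14 × 0.14 = 0.00081928
  Jorul infection: 0.27 × 0.06 × 0.88 × 0.09 = 0.001283
Normalizing constant Z = 0.042797 + 0.055176 + 0.00081928 + 0.001283 = 0.10008.
P(Koralosis | evidence) ≈ 0.042797 / 0.10008 ≈ 0.428
P(Joren syndrome | evidence) ≈ 0.055176 / 0.10008 ≈ 0.551
P(Galastosis | evidence) ≈ 0.00081928 / 0.10008 ≈ 0.008
P(Jorul infection | evidence) ≈ 0.001283 / 0.10008 ≈ 0.013
The largest is 0.551, so Joren syndrome is most probable.

Joren syndrome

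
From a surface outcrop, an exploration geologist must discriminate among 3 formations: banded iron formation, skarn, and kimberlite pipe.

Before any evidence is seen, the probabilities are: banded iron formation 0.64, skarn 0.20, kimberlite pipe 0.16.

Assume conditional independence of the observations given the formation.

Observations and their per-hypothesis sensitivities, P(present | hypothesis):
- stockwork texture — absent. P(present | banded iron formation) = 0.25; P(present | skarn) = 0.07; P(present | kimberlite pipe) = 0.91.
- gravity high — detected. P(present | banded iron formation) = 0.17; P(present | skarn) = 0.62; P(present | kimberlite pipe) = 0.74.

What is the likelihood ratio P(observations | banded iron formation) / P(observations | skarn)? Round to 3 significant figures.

0.221

The Bayes factor is the ratio of the joint likelihoods of the evidence pattern under the two hypotheses (using 1 − P(present | H) for each absent observation).
  banded iron formation: (1 − 0.25) × 0.17 = 0.1275
  skarn: (1 − 0.07) × 0.62 = 0.5766
Bayes factor = 0.1275 / 0.5766 ≈ 0.221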